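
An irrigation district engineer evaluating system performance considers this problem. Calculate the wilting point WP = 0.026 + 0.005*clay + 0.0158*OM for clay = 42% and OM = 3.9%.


WP = 0.026 + 0.005*42 + 0.0158*3.9
   = 0.026 + 0.2100 + 0.0616
   = 0.2976


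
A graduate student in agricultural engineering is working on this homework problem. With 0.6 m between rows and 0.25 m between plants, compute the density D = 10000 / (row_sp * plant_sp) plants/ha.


D = 10000 / (row_sp * plant_sp)
  = 10000 / (0.6 * 0.25)
  = 10000 / 0.1500
  = 66666.67 plants/ha


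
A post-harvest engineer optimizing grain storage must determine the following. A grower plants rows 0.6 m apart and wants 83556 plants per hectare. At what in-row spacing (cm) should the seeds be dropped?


spacing = 10000 / (row_sp * density)
        = 10000 / (0.6 * 83556)
        = 10000 / 50133.60
        = 0.19947 m = 19.95 cm


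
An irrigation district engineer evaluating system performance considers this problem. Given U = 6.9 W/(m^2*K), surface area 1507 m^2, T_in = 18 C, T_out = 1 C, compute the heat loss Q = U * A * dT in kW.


dT = 18 - (1) = 17 K
Q = U * A * dT
  = 6.9 * 1507 * 17
  = 176771.10 W = 176.77 kW


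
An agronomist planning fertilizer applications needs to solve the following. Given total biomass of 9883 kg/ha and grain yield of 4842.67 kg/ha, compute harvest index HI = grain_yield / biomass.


HI = grain_yield / biomass
   = 4842.67 / 9883
   = 0.49


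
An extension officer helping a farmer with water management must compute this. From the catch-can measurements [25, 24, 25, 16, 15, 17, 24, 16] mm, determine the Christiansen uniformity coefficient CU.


xbar = 162 / 8 = 20.250
sum|xi - xbar| = 34
CU = 100 * (1 - 34 / (8 * 20.250))
   = 100 * (1 - 0.2099)
   = 79.01%


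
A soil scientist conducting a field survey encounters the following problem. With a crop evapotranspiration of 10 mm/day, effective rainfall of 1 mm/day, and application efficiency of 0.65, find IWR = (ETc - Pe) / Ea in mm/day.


IWR = (ETc - Pe) / Ea
    = (10 - 1) / 0.65
    = 9 / 0.65
    = 13.85 mm/day


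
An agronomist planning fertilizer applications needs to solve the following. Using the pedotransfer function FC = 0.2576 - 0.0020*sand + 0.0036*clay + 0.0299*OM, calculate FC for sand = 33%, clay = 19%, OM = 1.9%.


FC = 0.2576 - 0.0020*33 + 0.0036*19 + 0.0299*1.9
   = 0.2576 - 0.0660 + 0.0684 + 0.0568
   = 0.3168


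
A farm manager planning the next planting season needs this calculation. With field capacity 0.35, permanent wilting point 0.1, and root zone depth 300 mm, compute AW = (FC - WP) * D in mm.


AW = (FC - WP) * D
   = (0.35 - 0.1) * 300
   = 0.25 * 300
   = 75 mm


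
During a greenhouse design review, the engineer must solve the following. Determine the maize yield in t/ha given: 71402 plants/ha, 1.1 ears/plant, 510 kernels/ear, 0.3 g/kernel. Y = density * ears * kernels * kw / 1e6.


Y = density * ears * kernels * kw
  = 71402 * 1.1 * 510 * 0.3 g/ha
  = 12016956.60 g/ha
  = 12016.96 kg/ha = 12.02 t/ha


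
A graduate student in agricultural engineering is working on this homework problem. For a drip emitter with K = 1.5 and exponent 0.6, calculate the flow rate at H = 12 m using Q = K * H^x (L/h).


Q = K * H^x
  = 1.5 * 12^0.6
  = 1.5 * 4.4413
  = 6.66 L/h


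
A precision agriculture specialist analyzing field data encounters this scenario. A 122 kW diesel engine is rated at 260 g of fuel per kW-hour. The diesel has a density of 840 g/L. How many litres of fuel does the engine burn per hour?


FC = P * BSFC / rho_fuel
   = 122 * 260 / 840
   = 31720 / 840
   = 37.76 L/h


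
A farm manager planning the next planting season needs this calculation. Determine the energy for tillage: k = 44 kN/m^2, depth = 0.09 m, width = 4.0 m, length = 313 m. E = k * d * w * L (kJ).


E = k * d * w * L
  = 44 * 0.09 * 4.0 * 313
  = 4957.92 kJ


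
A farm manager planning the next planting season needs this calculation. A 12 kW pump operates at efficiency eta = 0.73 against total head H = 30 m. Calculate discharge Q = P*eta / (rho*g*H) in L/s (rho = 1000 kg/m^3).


Q = (P * 1000 * eta) / (rho * g * H)
  = (12 * 1000 * 0.73) / (1000 * 9.81 * 30)
  = 8760 / 294300
  = 0.02977 m^3/s = 29.77 L/s


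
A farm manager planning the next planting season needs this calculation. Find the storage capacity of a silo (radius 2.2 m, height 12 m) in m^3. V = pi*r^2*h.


V = pi * r^2 * h
  = pi * 2.2^2 * 12
  = pi * 4.84 * 12
  = 182.46 m^3


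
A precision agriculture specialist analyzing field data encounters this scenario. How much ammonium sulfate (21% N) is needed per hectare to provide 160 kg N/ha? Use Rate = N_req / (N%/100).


Rate = N_required / (N_content / 100)
     = 160 / (21 / 100)
     = 160 / 0.21
     = 761.90 kg/ha


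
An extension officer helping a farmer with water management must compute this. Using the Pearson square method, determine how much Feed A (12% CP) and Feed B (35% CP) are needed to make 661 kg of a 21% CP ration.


parts_A = CP_b - target = 35 - 21 = 14
parts_B = target - CP_a = 21 - 12 = 9
total_parts = 14 + 9 = 23
Feed A = 661 * 14 / 23 = 402.35 kg
Feed B = 661 * 9 / 23 = 258.65 kg

402.35 kg


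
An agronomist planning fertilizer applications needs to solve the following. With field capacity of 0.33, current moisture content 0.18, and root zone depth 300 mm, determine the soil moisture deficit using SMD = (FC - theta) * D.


SMD = (FC - theta) * D
    = (0.33 - 0.18) * 300
    = 0.150 * 300
    = 45 mm


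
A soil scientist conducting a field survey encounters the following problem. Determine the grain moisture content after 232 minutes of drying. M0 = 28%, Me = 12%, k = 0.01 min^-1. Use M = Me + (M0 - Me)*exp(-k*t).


M = Me + (M0 - Me) * e^(-k*t)
  = 12 + (28 - 12) * e^(-0.01*232)
  = 12 + 16 * e^(-2.320)
  = 12 + 16 * 0.09827
  = 12 + 1.5724
  = 13.57%


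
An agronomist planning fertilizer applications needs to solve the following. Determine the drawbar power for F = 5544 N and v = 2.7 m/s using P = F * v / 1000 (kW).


P = F * v / 1000
  = 5544 * 2.7 / 1000
  = 14968.80 / 1000
  = 14.97 kW


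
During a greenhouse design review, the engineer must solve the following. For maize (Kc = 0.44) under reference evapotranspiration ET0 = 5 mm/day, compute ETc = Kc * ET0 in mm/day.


ETc = Kc * ET0
    = 0.44 * 5
    = 2.20 mm/day


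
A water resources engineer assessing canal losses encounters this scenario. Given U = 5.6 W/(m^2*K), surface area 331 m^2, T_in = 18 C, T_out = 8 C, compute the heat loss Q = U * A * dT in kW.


dT = 18 - (8) = 10 K
Q = U * A * dT
  = 5.6 * 331 * 10
  = 18536 W = 18.54 kW


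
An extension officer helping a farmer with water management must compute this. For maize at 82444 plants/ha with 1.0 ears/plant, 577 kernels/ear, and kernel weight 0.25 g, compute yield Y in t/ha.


Y = density * ears * kernels * kw
  = 82444 * 1.0 * 577 * 0.25 g/ha
  = 11892547 g/ha
  = 11892.55 kg/ha = 11.89 t/ha


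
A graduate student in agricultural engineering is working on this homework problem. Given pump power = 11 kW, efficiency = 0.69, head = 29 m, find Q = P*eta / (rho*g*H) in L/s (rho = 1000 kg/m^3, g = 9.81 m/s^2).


Q = (P * 1000 * eta) / (rho * g * H)
  = (11 * 1000 * 0.69) / (1000 * 9.81 * 29)
  = 7590 / 284490
  = 0.02668 m^3/s = 26.68 L/s


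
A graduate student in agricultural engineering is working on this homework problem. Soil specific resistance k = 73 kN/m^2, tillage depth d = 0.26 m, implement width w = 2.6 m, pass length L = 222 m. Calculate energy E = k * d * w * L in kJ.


E = k * d * w * L
  = 73 * 0.26 * 2.6 * 222
  = 10955.26 kJ


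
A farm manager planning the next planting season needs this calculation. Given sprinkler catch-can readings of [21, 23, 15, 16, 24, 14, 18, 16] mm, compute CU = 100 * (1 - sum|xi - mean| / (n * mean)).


xbar = 147 / 8 = 18.375
sum|xi - xbar| = 25.750
CU = 100 * (1 - 25.750 / (8 * 18.375))
   = 100 * (1 - 0.1752)
   = 82.48%


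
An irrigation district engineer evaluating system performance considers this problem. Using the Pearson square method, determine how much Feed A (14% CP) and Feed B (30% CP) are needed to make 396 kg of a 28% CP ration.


parts_A = CP_b - target = 30 - 28 = 2
parts_B = target - CP_a = 28 - 14 = 14
total_parts = 2 + 14 = 16
Feed A = 396 * 2 / 16 = 49.50 kg
Feed B = 396 * 14 / 16 = 346.50 kg

49.50 kg


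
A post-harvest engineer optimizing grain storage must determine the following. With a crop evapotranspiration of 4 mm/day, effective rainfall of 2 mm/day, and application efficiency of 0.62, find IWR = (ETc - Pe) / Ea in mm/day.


IWR = (ETc - Pe) / Ea
    = (4 - 2) / 0.62
    = 2 / 0.62
    = 3.23 mm/day


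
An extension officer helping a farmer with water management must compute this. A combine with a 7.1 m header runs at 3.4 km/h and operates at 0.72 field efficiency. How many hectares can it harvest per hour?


C = w * v * eta_f / 10
  = 7.1 * 3.4 * 0.72 / 10
  = 17.38 / 10
  = 1.74 ha/h


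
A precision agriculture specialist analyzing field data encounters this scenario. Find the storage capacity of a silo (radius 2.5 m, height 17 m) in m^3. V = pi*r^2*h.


V = pi * r^2 * h
  = pi * 2.5^2 * 17
  = pi * 6.25 * 17
  = 333.79 m^3


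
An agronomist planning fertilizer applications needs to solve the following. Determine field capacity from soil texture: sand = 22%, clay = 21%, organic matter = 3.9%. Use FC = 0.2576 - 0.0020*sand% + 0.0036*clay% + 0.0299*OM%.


FC = 0.2576 - 0.0020*22 + 0.0036*21 + 0.0299*3.9
   = 0.2576 - 0.0440 + 0.0756 + 0.1166
   = 0.4058


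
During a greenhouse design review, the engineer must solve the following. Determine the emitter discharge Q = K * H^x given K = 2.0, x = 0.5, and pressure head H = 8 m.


Q = K * H^x
  = 2.0 * 8^0.5
  = 2.0 * 2.8284
  = 5.66 L/h


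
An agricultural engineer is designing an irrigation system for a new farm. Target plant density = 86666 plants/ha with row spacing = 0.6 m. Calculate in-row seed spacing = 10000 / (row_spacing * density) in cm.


spacing = 10000 / (row_sp * density)
        = 10000 / (0.6 * 86666)
        = 10000 / 51999.60
        = 0.19231 m = 19.23 cm


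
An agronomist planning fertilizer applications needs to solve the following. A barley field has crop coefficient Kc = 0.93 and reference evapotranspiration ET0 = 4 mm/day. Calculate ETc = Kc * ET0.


ETc = Kc * ET0
    = 0.93 * 4
    = 3.72 mm/day


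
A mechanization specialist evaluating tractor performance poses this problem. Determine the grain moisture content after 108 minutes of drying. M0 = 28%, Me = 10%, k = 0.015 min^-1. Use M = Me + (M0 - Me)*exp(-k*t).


M = Me + (M0 - Me) * e^(-k*t)
  = 10 + (28 - 10) * e^(-0.015*108)
  = 10 + 18 * e^(-1.620)
  = 10 + 18 * 0.19790
  = 10 + 3.5622
  = 13.56%


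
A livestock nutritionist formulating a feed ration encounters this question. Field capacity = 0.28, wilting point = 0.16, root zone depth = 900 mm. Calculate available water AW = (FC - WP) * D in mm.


AW = (FC - WP) * D
   = (0.28 - 0.16) * 900
   = 0.12 * 900
   = 108 mm


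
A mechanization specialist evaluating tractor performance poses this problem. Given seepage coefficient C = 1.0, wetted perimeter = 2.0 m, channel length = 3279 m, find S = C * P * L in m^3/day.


S = C * P * L
  = 1.0 * 2.0 * 3279
  = 6558 m^3/day


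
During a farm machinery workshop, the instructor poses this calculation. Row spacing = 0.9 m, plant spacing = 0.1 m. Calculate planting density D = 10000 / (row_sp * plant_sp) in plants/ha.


D = 10000 / (row_sp * plant_sp)
  = 10000 / (0.9 * 0.1)
  = 10000 / 0.0900
  = 111111.11 plants/ha


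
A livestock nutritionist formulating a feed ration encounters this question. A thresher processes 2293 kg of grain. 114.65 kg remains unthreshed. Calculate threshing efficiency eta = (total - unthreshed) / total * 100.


eta = (total - unthreshed) / total * 100
    = (2293 - 114.65) / 2293 * 100
    = 2178.35 / 2293 * 100
    = 95%


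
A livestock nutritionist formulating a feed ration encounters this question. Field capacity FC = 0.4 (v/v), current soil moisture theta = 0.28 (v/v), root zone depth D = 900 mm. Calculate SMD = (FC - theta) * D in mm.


SMD = (FC - theta) * D
    = (0.4 - 0.28) * 900
    = 0.120 * 900
    = 108 mm


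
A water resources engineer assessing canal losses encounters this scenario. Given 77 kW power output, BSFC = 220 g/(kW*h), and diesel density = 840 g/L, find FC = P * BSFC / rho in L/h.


FC = P * BSFC / rho_fuel
   = 77 * 220 / 840
   = 16940 / 840
   = 20.17 L/h


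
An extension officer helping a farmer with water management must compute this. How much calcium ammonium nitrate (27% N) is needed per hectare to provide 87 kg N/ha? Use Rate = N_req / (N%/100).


Rate = N_required / (N_content / 100)
     = 87 / (27 / 100)
     = 87 / 0.27
     = 322.22 kg/ha


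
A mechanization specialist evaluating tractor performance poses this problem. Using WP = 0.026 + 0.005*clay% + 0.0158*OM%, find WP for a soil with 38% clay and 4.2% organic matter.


WP = 0.026 + 0.005*38 + 0.0158*4.2
   = 0.026 + 0.1900 + 0.0664
   = 0.2824


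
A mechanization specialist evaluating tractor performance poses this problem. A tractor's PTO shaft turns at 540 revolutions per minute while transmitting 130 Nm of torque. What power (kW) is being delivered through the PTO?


P = 2*pi*n*T / 60000
  = 2*pi * 540 * 130 / 60000
  = 441079.61 / 60000
  = 7.35 kW


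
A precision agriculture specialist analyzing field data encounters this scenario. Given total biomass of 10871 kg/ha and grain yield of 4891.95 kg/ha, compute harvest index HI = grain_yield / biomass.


HI = grain_yield / biomass
   = 4891.95 / 10871
   = 0.45


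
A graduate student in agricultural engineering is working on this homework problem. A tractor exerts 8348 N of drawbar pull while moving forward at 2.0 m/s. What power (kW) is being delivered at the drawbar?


P = F * v / 1000
  = 8348 * 2.0 / 1000
  = 16696 / 1000
  = 16.70 kW


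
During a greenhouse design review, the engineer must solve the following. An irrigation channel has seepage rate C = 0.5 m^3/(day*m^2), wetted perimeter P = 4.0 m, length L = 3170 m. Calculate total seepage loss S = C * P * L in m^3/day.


S = C * P * L
  = 0.5 * 4.0 * 3170
  = 6340 m^3/day


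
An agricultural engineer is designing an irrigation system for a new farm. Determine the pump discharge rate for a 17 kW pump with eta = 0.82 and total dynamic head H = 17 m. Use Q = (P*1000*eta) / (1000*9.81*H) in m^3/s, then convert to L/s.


Q = (P * 1000 * eta) / (rho * g * H)
  = (17 * 1000 * 0.82) / (1000 * 9.81 * 17)
  = 13940 / 166770
  = 0.08359 m^3/s = 83.59 L/s


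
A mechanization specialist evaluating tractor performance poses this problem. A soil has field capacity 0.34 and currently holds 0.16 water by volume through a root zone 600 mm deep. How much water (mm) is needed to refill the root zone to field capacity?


SMD = (FC - theta) * D
    = (0.34 - 0.16) * 600
    = 0.180 * 600
    = 108 mm


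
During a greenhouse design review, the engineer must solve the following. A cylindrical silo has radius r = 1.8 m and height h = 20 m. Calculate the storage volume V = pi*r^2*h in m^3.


V = pi * r^2 * h
  = pi * 1.8^2 * 20
  = pi * 3.24 * 20
  = 203.58 m^3


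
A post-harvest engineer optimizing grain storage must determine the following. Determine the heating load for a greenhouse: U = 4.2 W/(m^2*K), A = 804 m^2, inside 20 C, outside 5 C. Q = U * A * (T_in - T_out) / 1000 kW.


dT = 20 - (5) = 15 K
Q = U * A * dT
  = 4.2 * 804 * 15
  = 50652 W = 50.65 kW


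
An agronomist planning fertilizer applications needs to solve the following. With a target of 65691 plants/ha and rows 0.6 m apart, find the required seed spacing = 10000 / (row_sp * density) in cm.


spacing = 10000 / (row_sp * density)
        = 10000 / (0.6 * 65691)
        = 10000 / 39414.60
        = 0.25371 m = 25.37 cm


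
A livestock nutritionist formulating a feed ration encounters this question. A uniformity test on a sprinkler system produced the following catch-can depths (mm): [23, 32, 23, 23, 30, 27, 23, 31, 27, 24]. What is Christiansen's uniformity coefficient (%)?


xbar = 263 / 10 = 26.300
sum|xi - xbar| = 31
CU = 100 * (1 - 31 / (10 * 26.300))
   = 100 * (1 - 0.1179)
   = 88.21%


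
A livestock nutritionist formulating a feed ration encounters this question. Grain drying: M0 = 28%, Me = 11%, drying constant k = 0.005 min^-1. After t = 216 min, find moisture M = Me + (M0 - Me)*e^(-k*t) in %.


M = Me + (M0 - Me) * e^(-k*t)
  = 11 + (28 - 11) * e^(-0.005*216)
  = 11 + 17 * e^(-1.080)
  = 11 + 17 * 0.33960
  = 11 + 5.7731
  = 16.77%


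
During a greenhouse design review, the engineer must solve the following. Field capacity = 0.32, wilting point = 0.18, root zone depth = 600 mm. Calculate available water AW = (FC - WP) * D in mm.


AW = (FC - WP) * D
   = (0.32 - 0.18) * 600
   = 0.14 * 600
   = 84 mm


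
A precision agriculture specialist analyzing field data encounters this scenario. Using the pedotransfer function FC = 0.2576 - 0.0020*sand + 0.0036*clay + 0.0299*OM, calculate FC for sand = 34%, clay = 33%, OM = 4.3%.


FC = 0.2576 - 0.0020*34 + 0.0036*33 + 0.0299*4.3
   = 0.2576 - 0.0680 + 0.1188 + 0.1286
   = 0.4370


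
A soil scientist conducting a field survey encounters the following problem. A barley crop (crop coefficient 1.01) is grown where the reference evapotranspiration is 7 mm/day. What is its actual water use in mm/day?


ETc = Kc * ET0
    = 1.01 * 7
    = 7.07 mm/day


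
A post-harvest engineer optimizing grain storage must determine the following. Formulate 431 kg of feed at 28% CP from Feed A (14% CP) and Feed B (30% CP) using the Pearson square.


parts_A = CP_b - target = 30 - 28 = 2
parts_B = target - CP_a = 28 - 14 = 14
total_parts = 2 + 14 = 16
Feed A = 431 * 2 / 16 = 53.88 kg
Feed B = 431 * 14 / 16 = 377.13 kg

53.88 kg


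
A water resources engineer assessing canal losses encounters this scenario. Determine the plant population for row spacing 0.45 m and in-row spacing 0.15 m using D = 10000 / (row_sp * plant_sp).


D = 10000 / (row_sp * plant_sp)
  = 10000 / (0.45 * 0.15)
  = 10000 / 0.0675
  = 148148.15 plants/ha


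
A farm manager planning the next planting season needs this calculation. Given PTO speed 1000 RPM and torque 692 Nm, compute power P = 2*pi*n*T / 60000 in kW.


P = 2*pi*n*T / 60000
  = 2*pi * 1000 * 692 / 60000
  = 4347964.23 / 60000
  = 72.47 kW


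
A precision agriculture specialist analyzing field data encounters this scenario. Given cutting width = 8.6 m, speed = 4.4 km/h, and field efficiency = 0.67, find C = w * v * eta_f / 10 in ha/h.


C = w * v * eta_f / 10
  = 8.6 * 4.4 * 0.67 / 10
  = 25.35 / 10
  = 2.54 ha/h


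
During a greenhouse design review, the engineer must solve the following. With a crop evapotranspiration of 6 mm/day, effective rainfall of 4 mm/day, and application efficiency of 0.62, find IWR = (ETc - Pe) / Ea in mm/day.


IWR = (ETc - Pe) / Ea
    = (6 - 4) / 0.62
    = 2 / 0.62
    = 3.23 mm/day


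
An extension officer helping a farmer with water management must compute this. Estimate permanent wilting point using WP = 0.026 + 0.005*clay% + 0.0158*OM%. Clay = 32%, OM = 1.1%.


WP = 0.026 + 0.005*32 + 0.0158*1.1
   = 0.026 + 0.1600 + 0.0174
   = 0.2034


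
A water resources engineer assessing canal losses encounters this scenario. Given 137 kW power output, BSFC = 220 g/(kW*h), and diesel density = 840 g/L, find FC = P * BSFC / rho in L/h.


FC = P * BSFC / rho_fuel
   = 137 * 220 / 840
   = 30140 / 840
   = 35.88 L/h


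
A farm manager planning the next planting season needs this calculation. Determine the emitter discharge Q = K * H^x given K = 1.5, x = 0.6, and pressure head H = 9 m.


Q = K * H^x
  = 1.5 * 9^0.6
  = 1.5 * 3.7372
  = 5.61 L/h


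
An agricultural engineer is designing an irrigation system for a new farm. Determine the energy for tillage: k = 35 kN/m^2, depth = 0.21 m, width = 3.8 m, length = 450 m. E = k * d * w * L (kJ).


E = k * d * w * L
  = 35 * 0.21 * 3.8 * 450
  = 12568.50 kJ


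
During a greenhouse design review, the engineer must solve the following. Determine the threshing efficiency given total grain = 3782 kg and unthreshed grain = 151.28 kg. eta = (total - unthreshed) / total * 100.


eta = (total - unthreshed) / total * 100
    = (3782 - 151.28) / 3782 * 100
    = 3630.72 / 3782 * 100
    = 96%


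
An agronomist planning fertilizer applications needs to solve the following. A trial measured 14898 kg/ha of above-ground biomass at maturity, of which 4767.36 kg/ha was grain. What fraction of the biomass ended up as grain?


HI = grain_yield / biomass
   = 4767.36 / 14898
   = 0.32


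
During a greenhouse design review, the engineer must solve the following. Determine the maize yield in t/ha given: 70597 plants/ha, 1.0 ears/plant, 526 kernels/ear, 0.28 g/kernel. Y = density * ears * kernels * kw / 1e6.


Y = density * ears * kernels * kw
  = 70597 * 1.0 * 526 * 0.28 g/ha
  = 10397526.16 g/ha
  = 10397.53 kg/ha = 10.40 t/ha


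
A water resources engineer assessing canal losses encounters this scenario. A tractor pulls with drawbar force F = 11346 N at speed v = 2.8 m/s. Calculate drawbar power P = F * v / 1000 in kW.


P = F * v / 1000
  = 11346 * 2.8 / 1000
  = 31768.80 / 1000
  = 31.77 kW


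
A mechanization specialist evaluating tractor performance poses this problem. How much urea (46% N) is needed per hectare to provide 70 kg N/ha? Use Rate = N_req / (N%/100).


Rate = N_required / (N_content / 100)
     = 70 / (46 / 100)
     = 70 / 0.46
     = 152.17 kg/ha


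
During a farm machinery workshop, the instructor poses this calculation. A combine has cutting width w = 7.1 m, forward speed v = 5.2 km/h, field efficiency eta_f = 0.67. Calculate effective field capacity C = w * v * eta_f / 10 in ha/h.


C = w * v * eta_f / 10
  = 7.1 * 5.2 * 0.67 / 10
  = 24.74 / 10
  = 2.47 ha/h


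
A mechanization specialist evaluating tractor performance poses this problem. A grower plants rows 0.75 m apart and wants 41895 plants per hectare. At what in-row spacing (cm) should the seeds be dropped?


spacing = 10000 / (row_sp * density)
        = 10000 / (0.75 * 41895)
        = 10000 / 31421.25
        = 0.31826 m = 31.83 cm


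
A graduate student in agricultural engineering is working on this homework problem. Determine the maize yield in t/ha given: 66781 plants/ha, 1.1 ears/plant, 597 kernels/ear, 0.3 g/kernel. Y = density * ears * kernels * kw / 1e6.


Y = density * ears * kernels * kw
  = 66781 * 1.1 * 597 * 0.3 g/ha
  = 13156524.81 g/ha
  = 13156.52 kg/ha = 13.16 t/ha


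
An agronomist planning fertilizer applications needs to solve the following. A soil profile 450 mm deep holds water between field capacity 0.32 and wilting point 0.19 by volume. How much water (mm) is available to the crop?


AW = (FC - WP) * D
   = (0.32 - 0.19) * 450
   = 0.13 * 450
   = 58.50 mm


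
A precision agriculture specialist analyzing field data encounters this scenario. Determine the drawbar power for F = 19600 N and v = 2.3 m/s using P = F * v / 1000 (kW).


P = F * v / 1000
  = 19600 * 2.3 / 1000
  = 45080 / 1000
  = 45.08 kW


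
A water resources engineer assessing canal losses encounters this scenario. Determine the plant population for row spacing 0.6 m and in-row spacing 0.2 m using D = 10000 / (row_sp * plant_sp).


D = 10000 / (row_sp * plant_sp)
  = 10000 / (0.6 * 0.2)
  = 10000 / 0.1200
  = 83333.33 plants/ha


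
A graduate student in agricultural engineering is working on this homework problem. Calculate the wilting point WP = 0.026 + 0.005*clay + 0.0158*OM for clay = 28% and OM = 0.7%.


WP = 0.026 + 0.005*28 + 0.0158*0.7
   = 0.026 + 0.1400 + 0.0111
   = 0.1771


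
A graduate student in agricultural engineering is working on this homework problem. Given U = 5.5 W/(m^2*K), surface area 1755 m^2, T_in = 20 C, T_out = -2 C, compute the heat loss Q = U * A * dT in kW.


dT = 20 - (-2) = 22 K
Q = U * A * dT
  = 5.5 * 1755 * 22
  = 212355 W = 212.36 kW


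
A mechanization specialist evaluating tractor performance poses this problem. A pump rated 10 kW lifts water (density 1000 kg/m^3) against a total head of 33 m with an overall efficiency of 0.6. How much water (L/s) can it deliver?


Q = (P * 1000 * eta) / (rho * g * H)
  = (10 * 1000 * 0.6) / (1000 * 9.81 * 33)
  = 6000 / 323730
  = 0.01853 m^3/s = 18.53 L/s


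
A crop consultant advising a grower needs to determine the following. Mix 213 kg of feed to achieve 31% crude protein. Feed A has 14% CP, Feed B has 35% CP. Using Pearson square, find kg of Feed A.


parts_A = CP_b - target = 35 - 31 = 4
parts_B = target - CP_a = 31 - 14 = 17
total_parts = 4 + 17 = 21
Feed A = 213 * 4 / 21 = 40.57 kg
Feed B = 213 * 17 / 21 = 172.43 kg

40.57 kg


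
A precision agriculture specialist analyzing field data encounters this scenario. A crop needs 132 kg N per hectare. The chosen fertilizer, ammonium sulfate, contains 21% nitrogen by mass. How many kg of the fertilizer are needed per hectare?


Rate = N_required / (N_content / 100)
     = 132 / (21 / 100)
     = 132 / 0.21
     = 628.57 kg/ha


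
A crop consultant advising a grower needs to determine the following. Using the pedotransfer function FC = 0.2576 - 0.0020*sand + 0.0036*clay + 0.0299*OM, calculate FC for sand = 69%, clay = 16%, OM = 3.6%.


FC = 0.2576 - 0.0020*69 + 0.0036*16 + 0.0299*3.6
   = 0.2576 - 0.1380 + 0.0576 + 0.1076
   = 0.2848


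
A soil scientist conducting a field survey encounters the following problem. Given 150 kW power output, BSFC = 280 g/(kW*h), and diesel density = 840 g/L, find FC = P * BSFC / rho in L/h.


FC = P * BSFC / rho_fuel
   = 150 * 280 / 840
   = 42000 / 840
   = 50 L/h


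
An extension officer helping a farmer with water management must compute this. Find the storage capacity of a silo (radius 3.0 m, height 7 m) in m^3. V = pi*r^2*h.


V = pi * r^2 * h
  = pi * 3.0^2 * 7
  = pi * 9 * 7
  = 197.92 m^3


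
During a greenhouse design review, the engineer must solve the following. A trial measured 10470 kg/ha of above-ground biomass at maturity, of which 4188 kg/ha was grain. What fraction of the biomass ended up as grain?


HI = grain_yield / biomass
   = 4188 / 10470
   = 0.40


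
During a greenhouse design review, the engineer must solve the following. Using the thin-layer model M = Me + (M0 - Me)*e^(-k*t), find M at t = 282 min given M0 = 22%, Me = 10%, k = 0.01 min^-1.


M = Me + (M0 - Me) * e^(-k*t)
  = 10 + (22 - 10) * e^(-0.01*282)
  = 10 + 12 * e^(-2.820)
  = 10 + 12 * 0.05961
  = 10 + 0.7153
  = 10.72%


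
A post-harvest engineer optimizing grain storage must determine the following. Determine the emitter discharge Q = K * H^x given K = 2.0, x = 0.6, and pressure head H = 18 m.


Q = K * H^x
  = 2.0 * 18^0.6
  = 2.0 * 5.6645
  = 11.33 L/h


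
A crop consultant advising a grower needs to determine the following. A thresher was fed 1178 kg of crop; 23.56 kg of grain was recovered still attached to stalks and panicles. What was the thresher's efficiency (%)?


eta = (total - unthreshed) / total * 100
    = (1178 - 23.56) / 1178 * 100
    = 1154.44 / 1178 * 100
    = 98%


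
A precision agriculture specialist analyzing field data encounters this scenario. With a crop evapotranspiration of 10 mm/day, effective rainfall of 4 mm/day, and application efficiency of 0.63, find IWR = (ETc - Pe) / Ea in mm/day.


IWR = (ETc - Pe) / Ea
    = (10 - 4) / 0.63
    = 6 / 0.63
    = 9.52 mm/day


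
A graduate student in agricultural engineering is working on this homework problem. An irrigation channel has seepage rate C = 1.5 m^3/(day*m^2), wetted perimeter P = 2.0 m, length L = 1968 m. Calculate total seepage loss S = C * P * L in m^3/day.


S = C * P * L
  = 1.5 * 2.0 * 1968
  = 5904 m^3/day


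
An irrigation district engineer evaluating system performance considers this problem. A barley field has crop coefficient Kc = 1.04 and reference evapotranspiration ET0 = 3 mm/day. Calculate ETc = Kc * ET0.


ETc = Kc * ET0
    = 1.04 * 3
    = 3.12 mm/day


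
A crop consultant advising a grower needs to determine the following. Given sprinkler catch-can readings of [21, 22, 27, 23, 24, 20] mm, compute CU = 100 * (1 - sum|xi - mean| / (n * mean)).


xbar = 137 / 6 = 22.833
sum|xi - xbar| = 11
CU = 100 * (1 - 11 / (6 * 22.833))
   = 100 * (1 - 0.0803)
   = 91.97%


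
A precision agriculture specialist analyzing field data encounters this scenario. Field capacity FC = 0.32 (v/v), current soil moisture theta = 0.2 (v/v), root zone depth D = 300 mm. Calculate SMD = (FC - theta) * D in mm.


SMD = (FC - theta) * D
    = (0.32 - 0.2) * 300
    = 0.120 * 300
    = 36 mm


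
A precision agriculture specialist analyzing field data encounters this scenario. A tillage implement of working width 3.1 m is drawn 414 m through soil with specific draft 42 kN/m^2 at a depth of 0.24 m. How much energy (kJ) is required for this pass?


E = k * d * w * L
  = 42 * 0.24 * 3.1 * 414
  = 12936.67 kJ


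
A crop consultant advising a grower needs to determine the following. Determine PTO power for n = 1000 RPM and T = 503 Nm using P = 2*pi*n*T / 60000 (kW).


P = 2*pi*n*T / 60000
  = 2*pi * 1000 * 503 / 60000
  = 3160442.21 / 60000
  = 52.67 kW


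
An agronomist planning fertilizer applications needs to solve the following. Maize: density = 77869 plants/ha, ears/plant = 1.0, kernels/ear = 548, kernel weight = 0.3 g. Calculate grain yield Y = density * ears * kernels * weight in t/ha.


Y = density * ears * kernels * kw
  = 77869 * 1.0 * 548 * 0.3 g/ha
  = 12801663.60 g/ha
  = 12801.66 kg/ha = 12.80 t/ha


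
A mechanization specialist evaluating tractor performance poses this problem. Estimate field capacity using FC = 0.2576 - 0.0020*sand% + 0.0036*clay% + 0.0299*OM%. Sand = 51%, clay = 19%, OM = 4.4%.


FC = 0.2576 - 0.0020*51 + 0.0036*19 + 0.0299*4.4
   = 0.2576 - 0.1020 + 0.0684 + 0.1316
   = 0.3556


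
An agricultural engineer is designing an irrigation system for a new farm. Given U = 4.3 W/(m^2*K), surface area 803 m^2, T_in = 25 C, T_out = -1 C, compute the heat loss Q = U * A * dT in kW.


dT = 25 - (-1) = 26 K
Q = U * A * dT
  = 4.3 * 803 * 26
  = 89775.40 W = 89.78 kW


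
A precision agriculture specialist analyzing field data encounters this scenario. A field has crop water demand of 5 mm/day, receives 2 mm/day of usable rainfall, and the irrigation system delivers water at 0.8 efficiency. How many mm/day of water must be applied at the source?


IWR = (ETc - Pe) / Ea
    = (5 - 2) / 0.8
    = 3 / 0.8
    = 3.75 mm/day


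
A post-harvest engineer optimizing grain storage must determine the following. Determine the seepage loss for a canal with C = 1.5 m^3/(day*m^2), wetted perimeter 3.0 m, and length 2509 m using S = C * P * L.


S = C * P * L
  = 1.5 * 3.0 * 2509
  = 11290.50 m^3/day


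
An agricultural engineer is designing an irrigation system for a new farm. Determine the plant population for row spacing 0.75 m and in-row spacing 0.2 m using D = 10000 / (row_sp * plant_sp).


D = 10000 / (row_sp * plant_sp)
  = 10000 / (0.75 * 0.2)
  = 10000 / 0.1500
  = 66666.67 plants/ha


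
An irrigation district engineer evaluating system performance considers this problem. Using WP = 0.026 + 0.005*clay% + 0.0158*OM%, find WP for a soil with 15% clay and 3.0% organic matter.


WP = 0.026 + 0.005*15 + 0.0158*3.0
   = 0.026 + 0.0750 + 0.0474
   = 0.1484


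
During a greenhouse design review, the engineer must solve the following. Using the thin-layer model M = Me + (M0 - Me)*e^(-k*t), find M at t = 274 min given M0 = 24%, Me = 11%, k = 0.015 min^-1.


M = Me + (M0 - Me) * e^(-k*t)
  = 11 + (24 - 11) * e^(-0.015*274)
  = 11 + 13 * e^(-4.110)
  = 11 + 13 * 0.01641
  = 11 + 0.2133
  = 11.21%


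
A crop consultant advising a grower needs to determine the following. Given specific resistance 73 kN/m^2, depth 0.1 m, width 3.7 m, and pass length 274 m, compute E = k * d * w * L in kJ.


E = k * d * w * L
  = 73 * 0.1 * 3.7 * 274
  = 7400.74 kJ


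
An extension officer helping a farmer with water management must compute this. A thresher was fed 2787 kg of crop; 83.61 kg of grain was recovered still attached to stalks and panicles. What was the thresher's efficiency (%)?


eta = (total - unthreshed) / total * 100
    = (2787 - 83.61) / 2787 * 100
    = 2703.39 / 2787 * 100
    = 97%


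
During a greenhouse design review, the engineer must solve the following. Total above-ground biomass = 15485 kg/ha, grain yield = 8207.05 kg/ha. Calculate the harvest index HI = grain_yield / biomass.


HI = grain_yield / biomass
   = 8207.05 / 15485
   = 0.53


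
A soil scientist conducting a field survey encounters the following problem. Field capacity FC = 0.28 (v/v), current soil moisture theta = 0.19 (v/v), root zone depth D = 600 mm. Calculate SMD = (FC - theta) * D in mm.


SMD = (FC - theta) * D
    = (0.28 - 0.19) * 600
    = 0.090 * 600
    = 54 mm


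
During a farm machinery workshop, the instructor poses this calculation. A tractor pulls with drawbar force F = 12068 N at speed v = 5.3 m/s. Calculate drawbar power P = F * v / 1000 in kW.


P = F * v / 1000
  = 12068 * 5.3 / 1000
  = 63960.40 / 1000
  = 63.96 kW


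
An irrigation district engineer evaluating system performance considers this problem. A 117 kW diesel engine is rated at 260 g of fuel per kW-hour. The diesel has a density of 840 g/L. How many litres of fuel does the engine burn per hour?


FC = P * BSFC / rho_fuel
   = 117 * 260 / 840
   = 30420 / 840
   = 36.21 L/h


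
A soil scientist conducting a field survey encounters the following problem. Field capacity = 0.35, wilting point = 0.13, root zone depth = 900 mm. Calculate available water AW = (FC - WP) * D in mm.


AW = (FC - WP) * D
   = (0.35 - 0.13) * 900
   = 0.22 * 900
   = 198 mm


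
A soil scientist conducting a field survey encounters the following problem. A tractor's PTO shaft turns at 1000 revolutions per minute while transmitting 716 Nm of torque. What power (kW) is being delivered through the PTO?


P = 2*pi*n*T / 60000
  = 2*pi * 1000 * 716 / 60000
  = 4498760.68 / 60000
  = 74.98 kW


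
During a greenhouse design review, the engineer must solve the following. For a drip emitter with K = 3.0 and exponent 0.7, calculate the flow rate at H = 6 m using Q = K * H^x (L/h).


Q = K * H^x
  = 3.0 * 6^0.7
  = 3.0 * 3.5051
  = 10.52 L/h


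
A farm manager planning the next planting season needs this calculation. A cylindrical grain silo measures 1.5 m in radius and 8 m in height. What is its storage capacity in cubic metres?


V = pi * r^2 * h
  = pi * 1.5^2 * 8
  = pi * 2.25 * 8
  = 56.55 m^3


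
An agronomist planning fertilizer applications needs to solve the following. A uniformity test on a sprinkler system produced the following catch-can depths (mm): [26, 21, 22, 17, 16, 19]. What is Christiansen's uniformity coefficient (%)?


xbar = 121 / 6 = 20.167
sum|xi - xbar| = 17
CU = 100 * (1 - 17 / (6 * 20.167))
   = 100 * (1 - 0.1405)
   = 85.95%


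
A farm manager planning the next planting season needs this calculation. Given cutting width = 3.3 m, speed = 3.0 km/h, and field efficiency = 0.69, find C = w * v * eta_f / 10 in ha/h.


C = w * v * eta_f / 10
  = 3.3 * 3.0 * 0.69 / 10
  = 6.83 / 10
  = 0.68 ha/h


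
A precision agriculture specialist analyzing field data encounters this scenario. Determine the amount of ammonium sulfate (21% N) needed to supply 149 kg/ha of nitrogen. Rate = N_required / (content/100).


Rate = N_required / (N_content / 100)
     = 149 / (21 / 100)
     = 149 / 0.21
     = 709.52 kg/ha


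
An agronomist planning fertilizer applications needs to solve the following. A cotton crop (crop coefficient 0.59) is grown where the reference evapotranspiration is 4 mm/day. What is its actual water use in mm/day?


ETc = Kc * ET0
    = 0.59 * 4
    = 2.36 mm/day


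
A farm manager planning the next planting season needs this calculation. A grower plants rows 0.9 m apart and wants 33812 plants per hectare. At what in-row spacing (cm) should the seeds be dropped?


spacing = 10000 / (row_sp * density)
        = 10000 / (0.9 * 33812)
        = 10000 / 30430.80
        = 0.32861 m = 32.86 cm


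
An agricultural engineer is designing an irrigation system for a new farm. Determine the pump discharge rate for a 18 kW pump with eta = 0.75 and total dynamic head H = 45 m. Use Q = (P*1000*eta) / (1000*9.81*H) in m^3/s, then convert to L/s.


Q = (P * 1000 * eta) / (rho * g * H)
  = (18 * 1000 * 0.75) / (1000 * 9.81 * 45)
  = 13500 / 441450
  = 0.03058 m^3/s = 30.58 L/s


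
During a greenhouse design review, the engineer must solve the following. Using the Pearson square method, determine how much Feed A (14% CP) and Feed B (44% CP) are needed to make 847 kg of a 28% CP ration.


parts_A = CP_b - target = 44 - 28 = 16
parts_B = target - CP_a = 28 - 14 = 14
total_parts = 16 + 14 = 30
Feed A = 847 * 16 / 30 = 451.73 kg
Feed B = 847 * 14 / 30 = 395.27 kg

451.73 kg


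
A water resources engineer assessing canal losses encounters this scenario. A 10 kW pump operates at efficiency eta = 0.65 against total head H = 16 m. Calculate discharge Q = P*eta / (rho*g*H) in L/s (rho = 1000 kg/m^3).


Q = (P * 1000 * eta) / (rho * g * H)
  = (10 * 1000 * 0.65) / (1000 * 9.81 * 16)
  = 6500 / 156960
  = 0.04141 m^3/s = 41.41 L/s


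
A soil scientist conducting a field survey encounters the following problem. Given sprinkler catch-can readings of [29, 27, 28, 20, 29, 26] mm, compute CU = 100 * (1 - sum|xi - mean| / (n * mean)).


xbar = 159 / 6 = 26.500
sum|xi - xbar| = 14
CU = 100 * (1 - 14 / (6 * 26.500))
   = 100 * (1 - 0.0881)
   = 91.19%


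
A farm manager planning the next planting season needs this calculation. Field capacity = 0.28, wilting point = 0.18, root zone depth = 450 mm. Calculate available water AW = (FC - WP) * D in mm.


AW = (FC - WP) * D
   = (0.28 - 0.18) * 450
   = 0.10 * 450
   = 45 mm


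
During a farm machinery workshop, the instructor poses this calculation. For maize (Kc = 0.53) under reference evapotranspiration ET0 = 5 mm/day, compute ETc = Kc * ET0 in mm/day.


ETc = Kc * ET0
    = 0.53 * 5
    = 2.65 mm/day


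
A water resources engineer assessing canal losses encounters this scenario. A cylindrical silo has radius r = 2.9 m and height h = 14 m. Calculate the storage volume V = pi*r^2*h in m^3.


V = pi * r^2 * h
  = pi * 2.9^2 * 14
  = pi * 8.41 * 14
  = 369.89 m^3


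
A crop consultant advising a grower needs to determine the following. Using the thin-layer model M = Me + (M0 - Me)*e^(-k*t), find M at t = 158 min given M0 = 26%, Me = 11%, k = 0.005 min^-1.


M = Me + (M0 - Me) * e^(-k*t)
  = 11 + (26 - 11) * e^(-0.005*158)
  = 11 + 15 * e^(-0.790)
  = 11 + 15 * 0.45384
  = 11 + 6.8077
  = 17.81%


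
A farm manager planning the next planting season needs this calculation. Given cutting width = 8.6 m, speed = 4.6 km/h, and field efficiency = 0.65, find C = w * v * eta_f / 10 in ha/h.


C = w * v * eta_f / 10
  = 8.6 * 4.6 * 0.65 / 10
  = 25.71 / 10
  = 2.57 ha/h


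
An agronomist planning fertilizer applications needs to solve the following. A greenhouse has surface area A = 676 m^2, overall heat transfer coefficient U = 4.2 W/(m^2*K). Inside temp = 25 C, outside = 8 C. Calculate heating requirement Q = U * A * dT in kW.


dT = 25 - (8) = 17 K
Q = U * A * dT
  = 4.2 * 676 * 17
  = 48266.40 W = 48.27 kW


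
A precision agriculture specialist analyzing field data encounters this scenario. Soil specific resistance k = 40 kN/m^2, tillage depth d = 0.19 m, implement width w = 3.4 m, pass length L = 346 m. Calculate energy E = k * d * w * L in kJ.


E = k * d * w * L
  = 40 * 0.19 * 3.4 * 346
  = 8940.64 kJ
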